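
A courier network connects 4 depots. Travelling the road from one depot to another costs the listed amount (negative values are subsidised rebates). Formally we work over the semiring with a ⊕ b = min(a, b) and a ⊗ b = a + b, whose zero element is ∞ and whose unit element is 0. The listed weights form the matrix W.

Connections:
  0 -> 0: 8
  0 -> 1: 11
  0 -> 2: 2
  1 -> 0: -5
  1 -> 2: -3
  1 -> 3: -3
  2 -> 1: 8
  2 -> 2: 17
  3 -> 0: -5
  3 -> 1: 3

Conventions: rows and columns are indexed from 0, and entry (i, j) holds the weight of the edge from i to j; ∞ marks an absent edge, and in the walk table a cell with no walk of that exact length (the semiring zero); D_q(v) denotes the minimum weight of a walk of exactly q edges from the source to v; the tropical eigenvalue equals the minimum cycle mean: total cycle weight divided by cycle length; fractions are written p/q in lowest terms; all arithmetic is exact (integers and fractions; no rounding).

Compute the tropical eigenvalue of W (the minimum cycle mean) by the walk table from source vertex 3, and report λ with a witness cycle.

q=0: [∞, ∞, ∞, 0]
q=1: [-5, 3, ∞, ∞]
q=2: [-2, 6, -3, 0]
q=3: [-5, 3, 0, 3]
q=4: [-2, 6, -3, 0]
Optimal cycle mean attained by: cycle 1->3->1, total (-3) + 3, length 2.
Answer: λ = 0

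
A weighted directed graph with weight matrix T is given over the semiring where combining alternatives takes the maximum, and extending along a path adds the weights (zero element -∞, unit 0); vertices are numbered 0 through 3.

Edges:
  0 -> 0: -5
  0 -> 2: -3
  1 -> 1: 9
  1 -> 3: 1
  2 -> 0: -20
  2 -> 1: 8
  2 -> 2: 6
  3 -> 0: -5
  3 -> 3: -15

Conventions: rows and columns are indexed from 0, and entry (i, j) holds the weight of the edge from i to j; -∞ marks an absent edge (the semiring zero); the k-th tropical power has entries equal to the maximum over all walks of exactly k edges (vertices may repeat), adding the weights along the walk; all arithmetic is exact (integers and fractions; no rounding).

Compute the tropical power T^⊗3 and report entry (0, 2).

T^⊗2:
  [-10, 5, 3, -∞]
  [-4, 18, -∞, 10]
  [-14, 17, 12, 9]
  [-10, -∞, -8, -30]
T^⊗3:
  [-15, 14, 9, 6]
  [5, 27, -7, 19]
  [4, 26, 18, 18]
  [-15, 0, -2, -45]
Key observation: the optimum is the walk 0->2->2->2, with weight (-3) + 6 + 6 = 9.
Optimal value attained by: walk 0->2->2->2.
Answer: (T^⊗3)[0][2] = 9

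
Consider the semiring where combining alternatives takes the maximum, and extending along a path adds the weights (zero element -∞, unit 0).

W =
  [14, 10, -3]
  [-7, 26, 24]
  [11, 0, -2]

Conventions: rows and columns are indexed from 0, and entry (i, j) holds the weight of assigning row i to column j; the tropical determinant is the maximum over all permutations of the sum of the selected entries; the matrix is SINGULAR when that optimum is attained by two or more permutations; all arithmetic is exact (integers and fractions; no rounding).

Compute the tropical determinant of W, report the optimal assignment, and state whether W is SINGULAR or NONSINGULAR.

σ = (0, 1, 2): 14 + 26 + (-2) = 38
σ = (0, 2, 1): 14 + 24 + 0 = 38
σ = (1, 0, 2): 10 + (-7) + (-2) = 1
σ = (1, 2, 0): 10 + 24 + 11 = 45
σ = (2, 0, 1): (-3) + (-7) + 0 = -10
σ = (2, 1, 0): (-3) + 26 + 11 = 34
Optimal value attained by: σ = (1, 2, 0).
Answer: det⊕(W) = 45; verdict: NONSINGULAR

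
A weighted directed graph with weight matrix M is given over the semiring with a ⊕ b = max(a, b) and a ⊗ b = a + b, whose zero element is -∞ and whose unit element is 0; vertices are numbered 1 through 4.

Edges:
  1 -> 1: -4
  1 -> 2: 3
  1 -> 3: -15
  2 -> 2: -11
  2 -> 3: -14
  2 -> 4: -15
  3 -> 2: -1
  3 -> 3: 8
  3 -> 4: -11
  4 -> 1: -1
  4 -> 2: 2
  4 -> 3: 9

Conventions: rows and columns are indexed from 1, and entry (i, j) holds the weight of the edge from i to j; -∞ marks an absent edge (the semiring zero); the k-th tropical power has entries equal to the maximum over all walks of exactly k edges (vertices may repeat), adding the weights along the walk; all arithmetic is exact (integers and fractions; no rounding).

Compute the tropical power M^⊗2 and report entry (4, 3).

M^⊗2:
  [-8, -1, -7, -12]
  [-16, -13, -6, -25]
  [-12, 7, 16, -3]
  [-5, 8, 17, -2]
Key observation: the optimum is the walk 4->3->3, with weight 9 + 8 = 17.
Optimal value attained by: walk 4->3->3.
Answer: (M^⊗2)[4][3] = 17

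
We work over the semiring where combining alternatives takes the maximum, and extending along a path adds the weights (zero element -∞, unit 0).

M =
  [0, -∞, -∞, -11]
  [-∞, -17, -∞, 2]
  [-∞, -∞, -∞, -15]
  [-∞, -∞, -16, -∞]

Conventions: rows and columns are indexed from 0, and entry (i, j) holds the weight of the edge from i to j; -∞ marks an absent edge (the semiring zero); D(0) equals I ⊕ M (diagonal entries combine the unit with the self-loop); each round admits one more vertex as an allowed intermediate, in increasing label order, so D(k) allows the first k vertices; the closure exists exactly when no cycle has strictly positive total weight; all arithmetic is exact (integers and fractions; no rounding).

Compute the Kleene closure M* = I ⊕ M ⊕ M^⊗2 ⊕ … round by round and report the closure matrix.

D(0):
  [0, -∞, -∞, -11]
  [-∞, 0, -∞, 2]
  [-∞, -∞, 0, -15]
  [-∞, -∞, -16, 0]
D(1):
  [0, -∞, -∞, -11]
  [-∞, 0, -∞, 2]
  [-∞, -∞, 0, -15]
  [-∞, -∞, -16, 0]
D(2):
  [0, -∞, -∞, -11]
  [-∞, 0, -∞, 2]
  [-∞, -∞, 0, -15]
  [-∞, -∞, -16, 0]
D(3):
  [0, -∞, -∞, -11]
  [-∞, 0, -∞, 2]
  [-∞, -∞, 0, -15]
  [-∞, -∞, -16, 0]
D(4):
  [0, -∞, -27, -11]
  [-∞, 0, -14, 2]
  [-∞, -∞, 0, -15]
  [-∞, -∞, -16, 0]
Answer: M* = [[0, -∞, -27, -11], [-∞, 0, -14, 2], [-∞, -∞, 0, -15], [-∞, -∞, -16, 0]]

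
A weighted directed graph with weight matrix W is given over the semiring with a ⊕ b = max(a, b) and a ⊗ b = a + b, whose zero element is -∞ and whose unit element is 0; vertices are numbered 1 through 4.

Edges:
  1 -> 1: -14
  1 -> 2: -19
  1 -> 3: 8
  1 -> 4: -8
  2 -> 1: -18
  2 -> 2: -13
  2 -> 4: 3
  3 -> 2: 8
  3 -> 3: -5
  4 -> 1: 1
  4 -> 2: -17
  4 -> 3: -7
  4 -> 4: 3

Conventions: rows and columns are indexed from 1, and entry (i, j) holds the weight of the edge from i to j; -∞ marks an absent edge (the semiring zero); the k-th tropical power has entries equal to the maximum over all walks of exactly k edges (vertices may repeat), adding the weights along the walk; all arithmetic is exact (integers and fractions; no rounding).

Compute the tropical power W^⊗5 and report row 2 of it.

W^⊗2:
  [-7, 16, 3, -5]
  [4, -14, -4, 6]
  [-10, 3, -10, 11]
  [4, 1, 9, 6]
W^⊗3:
  [-2, 11, 1, 19]
  [7, 4, 12, 9]
  [12, -2, 4, 14]
  [7, 17, 12, 9]
W^⊗4:
  [20, 9, 12, 22]
  [10, 20, 15, 12]
  [15, 12, 20, 17]
  [10, 20, 15, 20]
W^⊗5:
  [23, 20, 28, 25]
  [13, 23, 18, 23]
  [18, 28, 23, 20]
  [21, 23, 18, 23]
Answer: row 2 of W^⊗5 = [13, 23, 18, 23]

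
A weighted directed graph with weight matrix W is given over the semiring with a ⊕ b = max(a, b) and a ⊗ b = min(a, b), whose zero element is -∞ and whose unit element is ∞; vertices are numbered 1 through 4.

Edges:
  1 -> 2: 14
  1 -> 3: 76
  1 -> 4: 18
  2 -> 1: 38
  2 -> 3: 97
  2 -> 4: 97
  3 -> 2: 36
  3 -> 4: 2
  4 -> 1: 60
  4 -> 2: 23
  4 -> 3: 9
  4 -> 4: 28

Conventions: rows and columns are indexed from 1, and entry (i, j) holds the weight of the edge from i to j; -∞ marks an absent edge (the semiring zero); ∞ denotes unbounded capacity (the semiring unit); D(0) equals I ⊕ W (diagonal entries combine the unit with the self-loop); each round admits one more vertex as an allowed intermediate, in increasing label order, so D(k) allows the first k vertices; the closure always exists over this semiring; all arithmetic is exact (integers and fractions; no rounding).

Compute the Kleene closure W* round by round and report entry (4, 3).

D(0):
  [∞, 14, 76, 18]
  [38, ∞, 97, 97]
  [-∞, 36, ∞, 2]
  [60, 23, 9, ∞]
D(1):
  [∞, 14, 76, 18]
  [38, ∞, 97, 97]
  [-∞, 36, ∞, 2]
  [60, 23, 60, ∞]
D(2):
  [∞, 14, 76, 18]
  [38, ∞, 97, 97]
  [36, 36, ∞, 36]
  [60, 23, 60, ∞]
D(3):
  [∞, 36, 76, 36]
  [38, ∞, 97, 97]
  [36, 36, ∞, 36]
  [60, 36, 60, ∞]
D(4):
  [∞, 36, 76, 36]
  [60, ∞, 97, 97]
  [36, 36, ∞, 36]
  [60, 36, 60, ∞]
Answer: W*[4][3] = 60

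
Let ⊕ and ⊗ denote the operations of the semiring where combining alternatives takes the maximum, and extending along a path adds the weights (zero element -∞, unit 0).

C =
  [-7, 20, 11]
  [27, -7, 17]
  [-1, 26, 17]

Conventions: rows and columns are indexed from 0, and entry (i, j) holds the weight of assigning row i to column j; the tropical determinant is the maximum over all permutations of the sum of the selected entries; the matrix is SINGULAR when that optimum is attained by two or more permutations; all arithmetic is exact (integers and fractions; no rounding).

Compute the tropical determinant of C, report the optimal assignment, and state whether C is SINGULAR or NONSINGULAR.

σ = (0, 1, 2): (-7) + (-7) + 17 = 3
σ = (0, 2, 1): (-7) + 17 + 26 = 36
σ = (1, 0, 2): 20 + 27 + 17 = 64
σ = (1, 2, 0): 20 + 17 + (-1) = 36
σ = (2, 0, 1): 11 + 27 + 26 = 64
σ = (2, 1, 0): 11 + (-7) + (-1) = 3
Optimal value attained by: σ = (1, 0, 2).
Answer: det⊕(C) = 64; verdict: SINGULAR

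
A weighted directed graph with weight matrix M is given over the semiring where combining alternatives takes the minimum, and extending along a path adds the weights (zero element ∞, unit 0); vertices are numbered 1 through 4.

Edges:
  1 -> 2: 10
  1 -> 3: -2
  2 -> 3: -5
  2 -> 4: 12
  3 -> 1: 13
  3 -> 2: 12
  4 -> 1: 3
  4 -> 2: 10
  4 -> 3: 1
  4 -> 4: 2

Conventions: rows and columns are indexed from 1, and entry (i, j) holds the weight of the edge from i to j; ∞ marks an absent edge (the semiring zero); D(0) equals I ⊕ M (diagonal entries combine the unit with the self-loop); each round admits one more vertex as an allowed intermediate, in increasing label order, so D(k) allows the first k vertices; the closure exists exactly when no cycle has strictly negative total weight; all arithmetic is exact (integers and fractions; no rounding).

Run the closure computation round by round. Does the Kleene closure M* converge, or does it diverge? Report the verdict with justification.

D(0):
  [0, 10, -2, ∞]
  [∞, 0, -5, 12]
  [13, 12, 0, ∞]
  [3, 10, 1, 0]
D(1):
  [0, 10, -2, ∞]
  [∞, 0, -5, 12]
  [13, 12, 0, ∞]
  [3, 10, 1, 0]
D(2):
  [0, 10, -2, 22]
  [∞, 0, -5, 12]
  [13, 12, 0, 24]
  [3, 10, 1, 0]
D(3):
  [0, 10, -2, 22]
  [8, 0, -5, 12]
  [13, 12, 0, 24]
  [3, 10, 1, 0]
D(4):
  [0, 10, -2, 22]
  [8, 0, -5, 12]
  [13, 12, 0, 24]
  [3, 10, 1, 0]
Key observation: every diagonal entry stays at the unit through all rounds, so no improving cycle exists.
Answer: CONVERGES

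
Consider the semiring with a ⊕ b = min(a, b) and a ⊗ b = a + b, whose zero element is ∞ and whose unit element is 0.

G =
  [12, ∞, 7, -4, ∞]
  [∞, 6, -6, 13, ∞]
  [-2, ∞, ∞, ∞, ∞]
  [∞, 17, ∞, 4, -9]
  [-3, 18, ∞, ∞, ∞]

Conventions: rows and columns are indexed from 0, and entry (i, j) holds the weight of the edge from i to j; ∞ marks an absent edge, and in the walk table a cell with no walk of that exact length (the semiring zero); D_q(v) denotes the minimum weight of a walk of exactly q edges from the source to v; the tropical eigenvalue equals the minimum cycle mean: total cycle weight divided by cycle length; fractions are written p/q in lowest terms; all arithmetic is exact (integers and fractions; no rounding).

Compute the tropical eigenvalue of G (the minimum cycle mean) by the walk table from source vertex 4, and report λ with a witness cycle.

q=0: [∞, ∞, ∞, ∞, 0]
q=1: [-3, 18, ∞, ∞, ∞]
q=2: [9, 24, 4, -7, ∞]
q=3: [2, 10, 16, -3, -16]
q=4: [-19, 2, 4, -2, -12]
q=5: [-15, 6, -12, -23, -11]
Optimal cycle mean attained by: cycle 0->3->4->0, total (-4) + (-9) + (-3), length 3.
Answer: λ = -16/3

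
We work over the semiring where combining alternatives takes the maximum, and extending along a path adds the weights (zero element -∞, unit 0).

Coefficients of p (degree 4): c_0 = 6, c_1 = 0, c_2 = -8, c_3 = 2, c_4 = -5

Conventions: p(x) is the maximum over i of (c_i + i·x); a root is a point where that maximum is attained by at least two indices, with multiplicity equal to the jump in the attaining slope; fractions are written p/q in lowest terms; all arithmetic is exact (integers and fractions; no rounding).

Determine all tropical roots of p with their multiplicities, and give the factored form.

hull edge (i=0, c=6) to (i=3, c=2): slope -4/3, span 3
hull edge (i=3, c=2) to (i=4, c=-5): slope -7, span 1
Factored form: p(x) = -5 ⊗ (x ⊕ 4/3) ⊗ (x ⊕ 4/3) ⊗ (x ⊕ 4/3) ⊗ (x ⊕ 7)
Answer: roots = 4/3 (mult 3), 7 (mult 1)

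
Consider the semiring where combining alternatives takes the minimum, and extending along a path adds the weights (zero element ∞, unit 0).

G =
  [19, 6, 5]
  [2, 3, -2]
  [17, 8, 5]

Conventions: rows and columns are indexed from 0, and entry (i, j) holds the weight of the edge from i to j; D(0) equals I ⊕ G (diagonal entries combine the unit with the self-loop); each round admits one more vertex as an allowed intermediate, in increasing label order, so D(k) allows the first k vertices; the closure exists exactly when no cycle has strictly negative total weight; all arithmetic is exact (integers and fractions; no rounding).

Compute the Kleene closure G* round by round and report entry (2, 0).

D(0):
  [0, 6, 5]
  [2, 0, -2]
  [17, 8, 0]
D(1):
  [0, 6, 5]
  [2, 0, -2]
  [17, 8, 0]
D(2):
  [0, 6, 4]
  [2, 0, -2]
  [10, 8, 0]
D(3):
  [0, 6, 4]
  [2, 0, -2]
  [10, 8, 0]
Answer: G*[2][0] = 10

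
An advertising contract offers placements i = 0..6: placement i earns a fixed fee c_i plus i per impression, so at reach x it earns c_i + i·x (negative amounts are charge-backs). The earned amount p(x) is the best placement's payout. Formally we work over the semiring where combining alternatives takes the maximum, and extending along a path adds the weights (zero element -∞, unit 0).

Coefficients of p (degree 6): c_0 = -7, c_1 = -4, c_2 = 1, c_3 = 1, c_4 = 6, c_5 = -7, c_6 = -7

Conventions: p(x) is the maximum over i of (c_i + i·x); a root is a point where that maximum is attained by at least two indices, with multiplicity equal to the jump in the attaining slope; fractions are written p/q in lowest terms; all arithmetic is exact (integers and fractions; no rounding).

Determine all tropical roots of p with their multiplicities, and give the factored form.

hull edge (i=0, c=-7) to (i=2, c=1): slope 4, span 2
hull edge (i=2, c=1) to (i=4, c=6): slope 5/2, span 2
hull edge (i=4, c=6) to (i=6, c=-7): slope -13/2, span 2
Factored form: p(x) = -7 ⊗ (x ⊕ (-4)) ⊗ (x ⊕ (-4)) ⊗ (x ⊕ (-5/2)) ⊗ (x ⊕ (-5/2)) ⊗ (x ⊕ 13/2) ⊗ (x ⊕ 13/2)
Answer: roots = -4 (mult 2), -5/2 (mult 2), 13/2 (mult 2)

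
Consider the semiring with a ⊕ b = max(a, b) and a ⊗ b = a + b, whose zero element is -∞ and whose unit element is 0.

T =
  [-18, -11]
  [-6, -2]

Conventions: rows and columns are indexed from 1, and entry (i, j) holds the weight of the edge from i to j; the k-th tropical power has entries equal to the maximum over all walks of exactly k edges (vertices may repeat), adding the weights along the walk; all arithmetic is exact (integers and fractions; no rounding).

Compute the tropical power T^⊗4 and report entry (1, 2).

T^⊗2:
  [-17, -13]
  [-8, -4]
T^⊗3:
  [-19, -15]
  [-10, -6]
T^⊗4:
  [-21, -17]
  [-12, -8]
Key observation: the optimum is the walk 1->2->2->2->2, with weight (-11) + (-2) + (-2) + (-2) = -17.
Optimal value attained by: walk 1->2->2->2->2.
Answer: (T^⊗4)[1][2] = -17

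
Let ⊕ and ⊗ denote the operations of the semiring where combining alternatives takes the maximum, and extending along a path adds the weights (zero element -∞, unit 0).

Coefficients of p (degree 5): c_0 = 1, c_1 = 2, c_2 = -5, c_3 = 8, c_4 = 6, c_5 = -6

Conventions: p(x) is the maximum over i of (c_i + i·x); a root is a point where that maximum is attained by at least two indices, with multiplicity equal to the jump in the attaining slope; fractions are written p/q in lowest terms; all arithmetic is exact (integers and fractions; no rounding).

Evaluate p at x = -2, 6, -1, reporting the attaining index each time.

p(-2) = max(1+0·(-2)=1, 2+1·(-2)=0, -5+2·(-2)=-9, 8+3·(-2)=2, 6+4·(-2)=-2, -6+5·(-2)=-16) = 2 (attained by i=3)
p(6) = max(1+0·6=1, 2+1·6=8, -5+2·6=7, 8+3·6=26, 6+4·6=30, -6+5·6=24) = 30 (attained by i=4)
p(-1) = max(1+0·(-1)=1, 2+1·(-1)=1, -5+2·(-1)=-7, 8+3·(-1)=5, 6+4·(-1)=2, -6+5·(-1)=-11) = 5 (attained by i=3)
Answer: p(-2) = 2; p(6) = 30; p(-1) = 5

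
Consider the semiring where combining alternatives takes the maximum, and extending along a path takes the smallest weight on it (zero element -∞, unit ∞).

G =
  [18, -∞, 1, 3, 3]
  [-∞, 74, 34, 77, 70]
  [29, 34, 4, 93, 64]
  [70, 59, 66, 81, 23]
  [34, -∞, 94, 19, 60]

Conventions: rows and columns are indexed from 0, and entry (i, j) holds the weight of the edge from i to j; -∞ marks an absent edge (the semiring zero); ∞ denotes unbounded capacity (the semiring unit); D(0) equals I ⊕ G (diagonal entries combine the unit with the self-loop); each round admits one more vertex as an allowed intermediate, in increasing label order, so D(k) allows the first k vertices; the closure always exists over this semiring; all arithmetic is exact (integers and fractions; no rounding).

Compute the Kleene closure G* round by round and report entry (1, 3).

D(0):
  [∞, -∞, 1, 3, 3]
  [-∞, ∞, 34, 77, 70]
  [29, 34, ∞, 93, 64]
  [70, 59, 66, ∞, 23]
  [34, -∞, 94, 19, ∞]
D(1):
  [∞, -∞, 1, 3, 3]
  [-∞, ∞, 34, 77, 70]
  [29, 34, ∞, 93, 64]
  [70, 59, 66, ∞, 23]
  [34, -∞, 94, 19, ∞]
D(2):
  [∞, -∞, 1, 3, 3]
  [-∞, ∞, 34, 77, 70]
  [29, 34, ∞, 93, 64]
  [70, 59, 66, ∞, 59]
  [34, -∞, 94, 19, ∞]
D(3):
  [∞, 1, 1, 3, 3]
  [29, ∞, 34, 77, 70]
  [29, 34, ∞, 93, 64]
  [70, 59, 66, ∞, 64]
  [34, 34, 94, 93, ∞]
D(4):
  [∞, 3, 3, 3, 3]
  [70, ∞, 66, 77, 70]
  [70, 59, ∞, 93, 64]
  [70, 59, 66, ∞, 64]
  [70, 59, 94, 93, ∞]
D(5):
  [∞, 3, 3, 3, 3]
  [70, ∞, 70, 77, 70]
  [70, 59, ∞, 93, 64]
  [70, 59, 66, ∞, 64]
  [70, 59, 94, 93, ∞]
Answer: G*[1][3] = 77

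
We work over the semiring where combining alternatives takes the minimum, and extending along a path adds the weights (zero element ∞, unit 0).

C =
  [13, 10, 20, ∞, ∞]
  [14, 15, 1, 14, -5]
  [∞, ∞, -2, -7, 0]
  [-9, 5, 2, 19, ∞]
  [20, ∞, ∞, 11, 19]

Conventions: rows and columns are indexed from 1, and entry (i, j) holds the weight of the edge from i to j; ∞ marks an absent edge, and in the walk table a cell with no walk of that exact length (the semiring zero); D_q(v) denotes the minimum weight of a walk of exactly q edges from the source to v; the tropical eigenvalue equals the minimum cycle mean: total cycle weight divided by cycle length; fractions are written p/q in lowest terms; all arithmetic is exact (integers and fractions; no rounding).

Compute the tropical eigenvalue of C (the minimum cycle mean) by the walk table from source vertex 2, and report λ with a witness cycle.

q=0: [∞, 0, ∞, ∞, ∞]
q=1: [14, 15, 1, 14, -5]
q=2: [5, 19, -1, -6, 1]
q=3: [-15, -1, -4, -8, -1]
q=4: [-17, -5, -6, -11, -6]
q=5: [-20, -7, -9, -13, -10]
Optimal cycle mean attained by: cycle 3->4->3, total (-7) + 2, length 2.
Answer: λ = -5/2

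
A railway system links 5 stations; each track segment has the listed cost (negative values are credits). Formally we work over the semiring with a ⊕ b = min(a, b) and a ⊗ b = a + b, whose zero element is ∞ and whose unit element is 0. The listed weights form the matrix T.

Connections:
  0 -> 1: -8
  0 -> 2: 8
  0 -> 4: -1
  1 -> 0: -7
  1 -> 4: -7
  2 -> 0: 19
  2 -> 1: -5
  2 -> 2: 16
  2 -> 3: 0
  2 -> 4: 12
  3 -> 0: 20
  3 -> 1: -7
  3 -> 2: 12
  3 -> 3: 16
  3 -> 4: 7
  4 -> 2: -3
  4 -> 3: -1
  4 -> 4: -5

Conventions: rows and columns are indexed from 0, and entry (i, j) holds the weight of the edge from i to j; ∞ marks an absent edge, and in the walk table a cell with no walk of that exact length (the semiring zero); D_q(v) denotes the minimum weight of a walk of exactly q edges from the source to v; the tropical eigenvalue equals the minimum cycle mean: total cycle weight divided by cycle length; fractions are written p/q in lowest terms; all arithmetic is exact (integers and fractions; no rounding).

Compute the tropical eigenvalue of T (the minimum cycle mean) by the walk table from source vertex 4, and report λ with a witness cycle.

q=0: [∞, ∞, ∞, ∞, 0]
q=1: [∞, ∞, -3, -1, -5]
q=2: [16, -8, -8, -6, -10]
q=3: [-15, -13, -13, -11, -15]
q=4: [-20, -23, -18, -16, -20]
q=5: [-30, -28, -23, -21, -30]
Optimal cycle mean attained by: cycle 0->1->0, total (-8) + (-7), length 2.
Answer: λ = -15/2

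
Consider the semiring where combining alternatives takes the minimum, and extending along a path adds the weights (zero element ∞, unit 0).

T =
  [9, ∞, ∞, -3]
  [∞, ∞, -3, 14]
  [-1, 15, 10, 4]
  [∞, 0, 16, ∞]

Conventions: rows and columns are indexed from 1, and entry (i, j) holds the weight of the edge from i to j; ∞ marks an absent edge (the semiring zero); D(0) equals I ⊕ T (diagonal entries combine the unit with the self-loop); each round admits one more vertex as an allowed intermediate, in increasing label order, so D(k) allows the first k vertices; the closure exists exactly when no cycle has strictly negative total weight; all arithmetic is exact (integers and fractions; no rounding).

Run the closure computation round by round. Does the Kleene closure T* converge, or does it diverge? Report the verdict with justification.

D(0):
  [0, ∞, ∞, -3]
  [∞, 0, -3, 14]
  [-1, 15, 0, 4]
  [∞, 0, 16, 0]
D(1):
  [0, ∞, ∞, -3]
  [∞, 0, -3, 14]
  [-1, 15, 0, -4]
  [∞, 0, 16, 0]
D(2):
  [0, ∞, ∞, -3]
  [∞, 0, -3, 14]
  [-1, 15, 0, -4]
  [∞, 0, -3, 0]
Detection: at round 3, diagonal entry (4, 4) turns strictly negative.
Key observation: the cycle 4->2->3->1->4 has total weight 0 + (-3) + (-1) + (-3), which is strictly negative.
Answer: DIVERGES — negative cycle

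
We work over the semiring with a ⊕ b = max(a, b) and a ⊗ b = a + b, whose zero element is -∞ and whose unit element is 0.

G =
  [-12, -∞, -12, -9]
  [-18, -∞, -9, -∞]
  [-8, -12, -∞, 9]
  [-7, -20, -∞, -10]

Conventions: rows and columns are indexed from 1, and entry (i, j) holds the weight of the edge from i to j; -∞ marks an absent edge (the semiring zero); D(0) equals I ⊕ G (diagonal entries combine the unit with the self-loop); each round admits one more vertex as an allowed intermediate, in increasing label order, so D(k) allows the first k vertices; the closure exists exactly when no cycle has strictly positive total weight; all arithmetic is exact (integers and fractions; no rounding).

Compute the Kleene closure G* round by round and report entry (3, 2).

D(0):
  [0, -∞, -12, -9]
  [-18, 0, -9, -∞]
  [-8, -12, 0, 9]
  [-7, -20, -∞, 0]
D(1):
  [0, -∞, -12, -9]
  [-18, 0, -9, -27]
  [-8, -12, 0, 9]
  [-7, -20, -19, 0]
D(2):
  [0, -∞, -12, -9]
  [-18, 0, -9, -27]
  [-8, -12, 0, 9]
  [-7, -20, -19, 0]
D(3):
  [0, -24, -12, -3]
  [-17, 0, -9, 0]
  [-8, -12, 0, 9]
  [-7, -20, -19, 0]
D(4):
  [0, -23, -12, -3]
  [-7, 0, -9, 0]
  [2, -11, 0, 9]
  [-7, -20, -19, 0]
Answer: G*[3][2] = -11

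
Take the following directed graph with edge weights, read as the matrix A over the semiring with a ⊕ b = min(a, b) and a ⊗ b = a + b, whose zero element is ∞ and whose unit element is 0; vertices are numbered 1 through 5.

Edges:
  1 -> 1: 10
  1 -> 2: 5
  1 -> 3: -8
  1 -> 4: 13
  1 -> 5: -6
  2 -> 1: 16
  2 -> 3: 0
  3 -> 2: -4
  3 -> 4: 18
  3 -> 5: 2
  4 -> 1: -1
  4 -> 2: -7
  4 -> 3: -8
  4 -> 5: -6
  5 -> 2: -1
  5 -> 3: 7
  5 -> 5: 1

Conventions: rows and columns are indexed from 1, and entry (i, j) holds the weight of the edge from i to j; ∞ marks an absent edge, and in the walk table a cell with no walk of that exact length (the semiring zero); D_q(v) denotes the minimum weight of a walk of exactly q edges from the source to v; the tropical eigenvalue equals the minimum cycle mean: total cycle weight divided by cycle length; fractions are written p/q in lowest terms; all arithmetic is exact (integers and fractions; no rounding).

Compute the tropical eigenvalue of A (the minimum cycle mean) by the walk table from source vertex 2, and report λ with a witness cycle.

q=0: [∞, 0, ∞, ∞, ∞]
q=1: [16, ∞, 0, ∞, ∞]
q=2: [26, -4, 8, 18, 2]
q=3: [12, 1, -4, 26, 3]
q=4: [17, -8, 1, 14, -2]
q=5: [8, -3, -8, 19, -1]
Optimal cycle mean attained by: cycle 2->3->2, total 0 + (-4), length 2.
Answer: λ = -2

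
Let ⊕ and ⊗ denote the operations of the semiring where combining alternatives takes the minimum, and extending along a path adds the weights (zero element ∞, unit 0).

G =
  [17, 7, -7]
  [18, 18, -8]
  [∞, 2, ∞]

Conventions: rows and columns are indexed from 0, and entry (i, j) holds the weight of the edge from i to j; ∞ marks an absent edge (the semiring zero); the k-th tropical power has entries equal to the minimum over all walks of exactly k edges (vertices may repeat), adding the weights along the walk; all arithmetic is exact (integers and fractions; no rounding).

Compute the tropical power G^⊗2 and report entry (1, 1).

G^⊗2:
  [25, -5, -1]
  [35, -6, 10]
  [20, 20, -6]
Key observation: the optimum is the walk 1->2->1, with weight (-8) + 2 = -6.
Optimal value attained by: walk 1->2->1.
Answer: (G^⊗2)[1][1] = -6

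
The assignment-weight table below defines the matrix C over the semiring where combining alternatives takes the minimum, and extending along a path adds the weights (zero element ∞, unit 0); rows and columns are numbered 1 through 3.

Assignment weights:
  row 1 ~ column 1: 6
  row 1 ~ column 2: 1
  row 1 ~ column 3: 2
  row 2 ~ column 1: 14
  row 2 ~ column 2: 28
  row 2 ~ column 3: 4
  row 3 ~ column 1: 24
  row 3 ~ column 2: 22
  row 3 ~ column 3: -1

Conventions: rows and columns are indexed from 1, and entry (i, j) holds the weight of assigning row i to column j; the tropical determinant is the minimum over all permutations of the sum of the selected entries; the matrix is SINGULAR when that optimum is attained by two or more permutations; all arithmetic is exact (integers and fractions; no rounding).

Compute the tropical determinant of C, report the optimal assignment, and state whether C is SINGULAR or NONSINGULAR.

σ = (1, 2, 3): 6 + 28 + (-1) = 33
σ = (1, 3, 2): 6 + 4 + 22 = 32
σ = (2, 1, 3): 1 + 14 + (-1) = 14
σ = (2, 3, 1): 1 + 4 + 24 = 29
σ = (3, 1, 2): 2 + 14 + 22 = 38
σ = (3, 2, 1): 2 + 28 + 24 = 54
Optimal value attained by: σ = (2, 1, 3).
Answer: det⊕(C) = 14; verdict: NONSINGULAR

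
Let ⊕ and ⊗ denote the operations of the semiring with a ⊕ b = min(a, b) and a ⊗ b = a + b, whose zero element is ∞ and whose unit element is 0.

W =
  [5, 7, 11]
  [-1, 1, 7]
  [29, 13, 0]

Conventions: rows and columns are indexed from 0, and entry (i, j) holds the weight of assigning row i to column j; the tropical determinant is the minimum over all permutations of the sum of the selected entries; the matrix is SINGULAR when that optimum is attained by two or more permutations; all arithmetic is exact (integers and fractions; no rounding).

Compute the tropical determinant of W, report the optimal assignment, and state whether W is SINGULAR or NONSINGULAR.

σ = (0, 1, 2): 5 + 1 + 0 = 6
σ = (0, 2, 1): 5 + 7 + 13 = 25
σ = (1, 0, 2): 7 + (-1) + 0 = 6
σ = (1, 2, 0): 7 + 7 + 29 = 43
σ = (2, 0, 1): 11 + (-1) + 13 = 23
σ = (2, 1, 0): 11 + 1 + 29 = 41
Optimal value attained by: σ = (0, 1, 2).
Answer: det⊕(W) = 6; verdict: SINGULAR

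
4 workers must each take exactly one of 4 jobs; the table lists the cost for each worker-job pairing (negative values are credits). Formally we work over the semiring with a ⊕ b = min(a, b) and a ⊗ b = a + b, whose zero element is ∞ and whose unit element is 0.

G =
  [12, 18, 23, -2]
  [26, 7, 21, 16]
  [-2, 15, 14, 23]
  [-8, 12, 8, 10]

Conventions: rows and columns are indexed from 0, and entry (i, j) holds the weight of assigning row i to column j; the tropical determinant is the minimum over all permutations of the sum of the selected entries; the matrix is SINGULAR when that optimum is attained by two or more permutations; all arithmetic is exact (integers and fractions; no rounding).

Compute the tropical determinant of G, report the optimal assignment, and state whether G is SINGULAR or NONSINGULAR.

σ = (0, 1, 2, 3): 12 + 7 + 14 + 10 = 43
σ = (0, 1, 3, 2): 12 + 7 + 23 + 8 = 50
σ = (0, 2, 1, 3): 12 + 21 + 15 + 10 = 58
σ = (0, 2, 3, 1): 12 + 21 + 23 + 12 = 68
σ = (0, 3, 1, 2): 12 + 16 + 15 + 8 = 51
σ = (0, 3, 2, 1): 12 + 16 + 14 + 12 = 54
σ = (1, 0, 2, 3): 18 + 26 + 14 + 10 = 68
σ = (1, 0, 3, 2): 18 + 26 + 23 + 8 = 75
σ = (1, 2, 0, 3): 18 + 21 + (-2) + 10 = 47
σ = (1, 2, 3, 0): 18 + 21 + 23 + (-8) = 54
σ = (1, 3, 0, 2): 18 + 16 + (-2) + 8 = 40
σ = (1, 3, 2, 0): 18 + 16 + 14 + (-8) = 40
σ = (2, 0, 1, 3): 23 + 26 + 15 + 10 = 74
σ = (2, 0, 3, 1): 23 + 26 + 23 + 12 = 84
σ = (2, 1, 0, 3): 23 + 7 + (-2) + 10 = 38
σ = (2, 1, 3, 0): 23 + 7 + 23 + (-8) = 45
σ = (2, 3, 0, 1): 23 + 16 + (-2) + 12 = 49
σ = (2, 3, 1, 0): 23 + 16 + 15 + (-8) = 46
σ = (3, 0, 1, 2): (-2) + 26 + 15 + 8 = 47
σ = (3, 0, 2, 1): (-2) + 26 + 14 + 12 = 50
σ = (3, 1, 0, 2): (-2) + 7 + (-2) + 8 = 11
σ = (3, 1, 2, 0): (-2) + 7 + 14 + (-8) = 11
σ = (3, 2, 0, 1): (-2) + 21 + (-2) + 12 = 29
σ = (3, 2, 1, 0): (-2) + 21 + 15 + (-8) = 26
Optimal value attained by: σ = (3, 1, 0, 2).
Answer: det⊕(G) = 11; verdict: SINGULAR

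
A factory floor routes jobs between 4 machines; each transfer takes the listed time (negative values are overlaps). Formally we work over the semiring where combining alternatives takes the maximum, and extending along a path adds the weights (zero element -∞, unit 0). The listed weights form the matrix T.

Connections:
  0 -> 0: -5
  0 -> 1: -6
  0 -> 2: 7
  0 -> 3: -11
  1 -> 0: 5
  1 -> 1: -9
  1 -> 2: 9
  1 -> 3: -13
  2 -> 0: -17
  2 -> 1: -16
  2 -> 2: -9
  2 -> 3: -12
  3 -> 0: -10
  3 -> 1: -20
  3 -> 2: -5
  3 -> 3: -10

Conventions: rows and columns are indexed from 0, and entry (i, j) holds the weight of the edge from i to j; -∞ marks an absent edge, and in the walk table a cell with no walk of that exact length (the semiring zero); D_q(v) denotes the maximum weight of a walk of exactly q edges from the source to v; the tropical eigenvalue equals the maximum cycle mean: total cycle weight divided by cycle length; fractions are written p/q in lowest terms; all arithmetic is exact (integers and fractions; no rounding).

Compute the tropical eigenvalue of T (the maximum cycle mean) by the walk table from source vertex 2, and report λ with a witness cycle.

q=0: [-∞, -∞, 0, -∞]
q=1: [-17, -16, -9, -12]
q=2: [-11, -23, -7, -21]
q=3: [-16, -17, -4, -19]
q=4: [-12, -20, -8, -16]
Optimal cycle mean attained by: cycle 0->1->0, total (-6) + 5, length 2.
Answer: λ = -1/2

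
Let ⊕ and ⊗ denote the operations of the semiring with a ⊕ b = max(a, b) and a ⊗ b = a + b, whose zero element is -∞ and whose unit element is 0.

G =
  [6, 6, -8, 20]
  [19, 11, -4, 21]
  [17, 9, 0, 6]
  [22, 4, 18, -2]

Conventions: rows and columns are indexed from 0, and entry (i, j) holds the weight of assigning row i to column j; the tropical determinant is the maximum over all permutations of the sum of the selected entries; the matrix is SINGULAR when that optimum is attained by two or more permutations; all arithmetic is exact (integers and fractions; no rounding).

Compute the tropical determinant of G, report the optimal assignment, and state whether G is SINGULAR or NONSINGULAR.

σ = (0, 1, 2, 3): 6 + 11 + 0 + (-2) = 15
σ = (0, 1, 3, 2): 6 + 11 + 6 + 18 = 41
σ = (0, 2, 1, 3): 6 + (-4) + 9 + (-2) = 9
σ = (0, 2, 3, 1): 6 + (-4) + 6 + 4 = 12
σ = (0, 3, 1, 2): 6 + 21 + 9 + 18 = 54
σ = (0, 3, 2, 1): 6 + 21 + 0 + 4 = 31
σ = (1, 0, 2, 3): 6 + 19 + 0 + (-2) = 23
σ = (1, 0, 3, 2): 6 + 19 + 6 + 18 = 49
σ = (1, 2, 0, 3): 6 + (-4) + 17 + (-2) = 17
σ = (1, 2, 3, 0): 6 + (-4) + 6 + 22 = 30
σ = (1, 3, 0, 2): 6 + 21 + 17 + 18 = 62
σ = (1, 3, 2, 0): 6 + 21 + 0 + 22 = 49
σ = (2, 0, 1, 3): (-8) + 19 + 9 + (-2) = 18
σ = (2, 0, 3, 1): (-8) + 19 + 6 + 4 = 21
σ = (2, 1, 0, 3): (-8) + 11 + 17 + (-2) = 18
σ = (2, 1, 3, 0): (-8) + 11 + 6 + 22 = 31
σ = (2, 3, 0, 1): (-8) + 21 + 17 + 4 = 34
σ = (2, 3, 1, 0): (-8) + 21 + 9 + 22 = 44
σ = (3, 0, 1, 2): 20 + 19 + 9 + 18 = 66
σ = (3, 0, 2, 1): 20 + 19 + 0 + 4 = 43
σ = (3, 1, 0, 2): 20 + 11 + 17 + 18 = 66
σ = (3, 1, 2, 0): 20 + 11 + 0 + 22 = 53
σ = (3, 2, 0, 1): 20 + (-4) + 17 + 4 = 37
σ = (3, 2, 1, 0): 20 + (-4) + 9 + 22 = 47
Optimal value attained by: σ = (3, 0, 1, 2).
Answer: det⊕(G) = 66; verdict: SINGULAR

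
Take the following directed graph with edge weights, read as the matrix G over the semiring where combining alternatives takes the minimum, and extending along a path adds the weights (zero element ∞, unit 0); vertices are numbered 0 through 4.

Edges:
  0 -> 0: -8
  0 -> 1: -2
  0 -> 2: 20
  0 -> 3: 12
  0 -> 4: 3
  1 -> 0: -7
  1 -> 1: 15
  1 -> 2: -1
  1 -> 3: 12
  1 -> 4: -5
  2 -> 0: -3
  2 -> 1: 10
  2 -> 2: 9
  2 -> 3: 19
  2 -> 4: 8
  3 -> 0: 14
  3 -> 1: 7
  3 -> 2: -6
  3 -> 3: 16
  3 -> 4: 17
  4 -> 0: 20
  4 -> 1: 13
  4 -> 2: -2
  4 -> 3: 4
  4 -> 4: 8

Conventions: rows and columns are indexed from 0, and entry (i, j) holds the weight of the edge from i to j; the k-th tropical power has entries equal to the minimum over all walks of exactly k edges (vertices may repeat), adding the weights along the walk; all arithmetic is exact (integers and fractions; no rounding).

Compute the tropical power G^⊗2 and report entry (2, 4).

G^⊗2:
  [-16, -10, -3, 4, -7]
  [-15, -9, -7, -1, -4]
  [-11, -5, 6, 9, 0]
  [-9, 4, 3, 13, 2]
  [-5, 8, -2, 12, 6]
Key observation: the optimum is the walk 2->0->4, with weight (-3) + 3 = 0.
Optimal value attained by: walk 2->0->4.
Answer: (G^⊗2)[2][4] = 0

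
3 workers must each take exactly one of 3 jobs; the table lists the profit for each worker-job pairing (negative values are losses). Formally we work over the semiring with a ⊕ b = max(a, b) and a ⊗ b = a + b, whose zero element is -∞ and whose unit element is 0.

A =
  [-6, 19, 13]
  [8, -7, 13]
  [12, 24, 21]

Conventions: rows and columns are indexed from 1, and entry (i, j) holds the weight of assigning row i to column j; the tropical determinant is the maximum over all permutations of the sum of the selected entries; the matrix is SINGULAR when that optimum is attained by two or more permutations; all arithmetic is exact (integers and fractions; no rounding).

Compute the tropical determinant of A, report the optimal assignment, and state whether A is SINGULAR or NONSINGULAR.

σ = (1, 2, 3): (-6) + (-7) + 21 = 8
σ = (1, 3, 2): (-6) + 13 + 24 = 31
σ = (2, 1, 3): 19 + 8 + 21 = 48
σ = (2, 3, 1): 19 + 13 + 12 = 44
σ = (3, 1, 2): 13 + 8 + 24 = 45
σ = (3, 2, 1): 13 + (-7) + 12 = 18
Optimal value attained by: σ = (2, 1, 3).
Answer: det⊕(A) = 48; verdict: NONSINGULAR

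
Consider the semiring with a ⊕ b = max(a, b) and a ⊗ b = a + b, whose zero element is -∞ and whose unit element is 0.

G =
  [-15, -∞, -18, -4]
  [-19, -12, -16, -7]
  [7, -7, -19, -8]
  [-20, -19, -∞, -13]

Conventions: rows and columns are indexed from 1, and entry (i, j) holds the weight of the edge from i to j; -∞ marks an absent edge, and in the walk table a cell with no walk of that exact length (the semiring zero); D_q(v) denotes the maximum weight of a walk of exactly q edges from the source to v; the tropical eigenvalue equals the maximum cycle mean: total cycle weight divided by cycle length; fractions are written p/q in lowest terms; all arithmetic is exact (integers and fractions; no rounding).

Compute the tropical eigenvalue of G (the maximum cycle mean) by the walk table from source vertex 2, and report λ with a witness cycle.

q=0: [-∞, 0, -∞, -∞]
q=1: [-19, -12, -16, -7]
q=2: [-9, -23, -28, -19]
q=3: [-21, -35, -27, -13]
q=4: [-20, -32, -39, -25]
Optimal cycle mean attained by: cycle 1->3->1, total (-18) + 7, length 2.
Answer: λ = -11/2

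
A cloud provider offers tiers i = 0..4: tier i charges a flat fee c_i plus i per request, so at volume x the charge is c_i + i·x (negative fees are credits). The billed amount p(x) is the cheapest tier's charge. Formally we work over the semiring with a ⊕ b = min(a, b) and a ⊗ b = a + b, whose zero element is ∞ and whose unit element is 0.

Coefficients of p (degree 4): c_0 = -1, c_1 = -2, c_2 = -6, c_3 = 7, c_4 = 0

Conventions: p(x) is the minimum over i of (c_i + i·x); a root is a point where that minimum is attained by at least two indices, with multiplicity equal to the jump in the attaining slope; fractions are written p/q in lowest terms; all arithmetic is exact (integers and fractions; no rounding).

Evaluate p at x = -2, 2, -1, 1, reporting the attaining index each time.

p(-2) = min(-1+0·(-2)=-1, -2+1·(-2)=-4, -6+2·(-2)=-10, 7+3·(-2)=1, 0+4·(-2)=-8) = -10 (attained by i=2)
p(2) = min(-1+0·2=-1, -2+1·2=0, -6+2·2=-2, 7+3·2=13, 0+4·2=8) = -2 (attained by i=2)
p(-1) = min(-1+0·(-1)=-1, -2+1·(-1)=-3, -6+2·(-1)=-8, 7+3·(-1)=4, 0+4·(-1)=-4) = -8 (attained by i=2)
p(1) = min(-1+0·1=-1, -2+1·1=-1, -6+2·1=-4, 7+3·1=10, 0+4·1=4) = -4 (attained by i=2)
Answer: p(-2) = -10; p(2) = -2; p(-1) = -8; p(1) = -4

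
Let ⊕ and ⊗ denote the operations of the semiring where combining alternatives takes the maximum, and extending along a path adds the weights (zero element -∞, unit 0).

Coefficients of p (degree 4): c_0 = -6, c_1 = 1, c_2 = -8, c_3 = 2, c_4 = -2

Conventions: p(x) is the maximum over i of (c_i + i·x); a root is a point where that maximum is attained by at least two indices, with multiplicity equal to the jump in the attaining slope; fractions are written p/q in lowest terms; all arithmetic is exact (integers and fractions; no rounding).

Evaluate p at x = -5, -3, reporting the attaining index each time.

p(-5) = max(-6+0·(-5)=-6, 1+1·(-5)=-4, -8+2·(-5)=-18, 2+3·(-5)=-13, -2+4·(-5)=-22) = -4 (attained by i=1)
p(-3) = max(-6+0·(-3)=-6, 1+1·(-3)=-2, -8+2·(-3)=-14, 2+3·(-3)=-7, -2+4·(-3)=-14) = -2 (attained by i=1)
Answer: p(-5) = -4; p(-3) = -2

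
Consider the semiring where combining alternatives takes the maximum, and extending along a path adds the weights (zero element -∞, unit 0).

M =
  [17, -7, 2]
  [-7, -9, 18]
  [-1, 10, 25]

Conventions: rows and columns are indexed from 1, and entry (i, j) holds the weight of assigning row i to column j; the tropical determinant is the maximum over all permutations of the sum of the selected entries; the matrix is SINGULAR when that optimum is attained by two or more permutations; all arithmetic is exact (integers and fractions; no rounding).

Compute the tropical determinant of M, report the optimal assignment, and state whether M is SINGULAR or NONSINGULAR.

σ = (1, 2, 3): 17 + (-9) + 25 = 33
σ = (1, 3, 2): 17 + 18 + 10 = 45
σ = (2, 1, 3): (-7) + (-7) + 25 = 11
σ = (2, 3, 1): (-7) + 18 + (-1) = 10
σ = (3, 1, 2): 2 + (-7) + 10 = 5
σ = (3, 2, 1): 2 + (-9) + (-1) = -8
Optimal value attained by: σ = (1, 3, 2).
Answer: det⊕(M) = 45; verdict: NONSINGULAR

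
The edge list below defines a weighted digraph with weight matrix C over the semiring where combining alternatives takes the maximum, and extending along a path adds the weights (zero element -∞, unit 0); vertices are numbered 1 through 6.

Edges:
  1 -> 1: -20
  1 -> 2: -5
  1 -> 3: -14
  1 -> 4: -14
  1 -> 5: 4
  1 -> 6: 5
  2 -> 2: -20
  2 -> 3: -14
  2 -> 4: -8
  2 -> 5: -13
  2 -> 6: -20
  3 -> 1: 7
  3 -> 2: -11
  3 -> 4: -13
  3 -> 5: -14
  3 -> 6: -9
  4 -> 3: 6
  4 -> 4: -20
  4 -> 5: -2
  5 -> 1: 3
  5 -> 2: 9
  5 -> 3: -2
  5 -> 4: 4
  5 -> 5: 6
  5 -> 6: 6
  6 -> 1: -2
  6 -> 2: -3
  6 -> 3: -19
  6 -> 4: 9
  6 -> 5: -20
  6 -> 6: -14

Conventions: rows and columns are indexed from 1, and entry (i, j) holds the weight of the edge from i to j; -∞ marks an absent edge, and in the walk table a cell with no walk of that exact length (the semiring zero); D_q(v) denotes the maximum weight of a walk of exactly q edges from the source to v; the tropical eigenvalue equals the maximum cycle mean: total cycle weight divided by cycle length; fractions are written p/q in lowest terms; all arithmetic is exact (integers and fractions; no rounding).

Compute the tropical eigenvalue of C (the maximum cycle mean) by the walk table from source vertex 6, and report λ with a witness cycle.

q=0: [-∞, -∞, -∞, -∞, -∞, 0]
q=1: [-2, -3, -19, 9, -20, -14]
q=2: [-12, -7, 15, -5, 7, 3]
q=3: [22, 16, 5, 12, 13, 13]
q=4: [16, 22, 18, 22, 26, 27]
q=5: [29, 35, 28, 36, 32, 32]
q=6: [35, 41, 42, 41, 38, 38]
Optimal cycle mean attained by: cycle 1->6->4->3->1, total 5 + 9 + 6 + 7, length 4.
Answer: λ = 27/4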